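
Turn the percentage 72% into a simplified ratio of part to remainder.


72% means 72 parts out of 100; remainder = 28
Part : remainder = 72:28
GCD = 4
= 18:7

18:7


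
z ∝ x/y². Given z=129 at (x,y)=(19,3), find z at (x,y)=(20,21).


z = k·x/y²
Solve for k using the known point: k = z·y²/x = 129×9/19 = 1161/19 ≈ 61.1053
Now evaluate at x=20, y=21:
z = k × 20 / 441 = (1161 × 20) / (19 × 441) = 23220/8379
≈ 2.7712

2.7712


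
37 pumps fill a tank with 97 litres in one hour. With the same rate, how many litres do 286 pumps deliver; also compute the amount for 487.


Direct proportion: y/x = constant
k = 97/37 ≈ 2.6216
y at x=286: k × 286 = 97 × 286 / 37 = 27742/37 ≈ 749.78
y at x=487: k × 487 = 97 × 487 / 37 = 47239/37 ≈ 1276.73
= 749.78 and 1276.73

749.78 and 1276.73


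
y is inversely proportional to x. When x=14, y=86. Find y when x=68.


Inverse proportion: x × y = constant
k = 14 × 86 = 1204
y₂ = k / 68 = 1204 / 68
= 17.71

17.71


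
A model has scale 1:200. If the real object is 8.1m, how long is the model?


Model size = real / scale
= 8.1 / 200
= 0.0405 m

0.0405 m


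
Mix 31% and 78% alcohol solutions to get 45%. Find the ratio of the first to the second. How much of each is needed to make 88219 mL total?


Let x parts of 31% mix with y parts of 78%.
31x + 78y = 45(x + y)
31x + 78y = 45x + 45y
x(31 - 45) = y(45 - 78)
x/y = (78 - 45)/(45 - 31) = 33/14
Simplify: 33:14
Total parts = 47; one part = 88219/47 = 1877.00 mL
31% solution: 33×1877.00 = 61941.00 mL
78% solution: 14×1877.00 = 26278.00 mL
= ratio 33:14; 61941.00 mL and 26278.00 mL

ratio 33:14; 61941.00 mL and 26278.00 mL


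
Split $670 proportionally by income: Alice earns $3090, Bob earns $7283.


Total income = 3090 + 7283 = $10373
Alice: $670 × 3090/10373 = $199.59
Bob: $670 × 7283/10373 = $470.41
= Alice: $199.59, Bob: $470.41

Alice: $199.59, Bob: $470.41


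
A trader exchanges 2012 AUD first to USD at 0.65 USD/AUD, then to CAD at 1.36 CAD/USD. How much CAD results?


Step 1: 2012 AUD × 0.65 = 1307.80 USD
Step 2: 1307.80 USD × 1.36 = 1778.61 CAD
Implied rate AUD→CAD = 0.65 × 1.36 = 0.8840
= 1778.61 CAD

1778.61 CAD


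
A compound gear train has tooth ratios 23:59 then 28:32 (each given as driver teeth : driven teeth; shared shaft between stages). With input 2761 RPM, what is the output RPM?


Stage 1: RPM_B = RPM_A × t_A/t_B = 2761 × 23/59 = 63503/59 ≈ 1076.32
B and C share a shaft → RPM_C = RPM_B
Stage 2: RPM_D = RPM_C × t_C/t_D = RPM_A × (t_A×t_C)/(t_B×t_D)
Overall ratio = (23×28)/(59×32) = 644/1888
RPM_D = 2761 × 644/1888 = 1778084/1888
≈ 941.78 RPM

941.78 RPM


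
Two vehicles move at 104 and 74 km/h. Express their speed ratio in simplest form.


Ratio = 104:74
GCD = 2
Simplified = 52:37
Time ratio (same distance) = 37:52
Speed ratio = 52:37

52:37


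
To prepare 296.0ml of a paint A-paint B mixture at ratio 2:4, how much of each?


Total parts = 2 + 4 = 6
paint A: 296.0 × 2/6 = 98.7ml
paint B: 296.0 × 4/6 = 197.3ml
= 98.7ml and 197.3ml

98.7ml and 197.3ml


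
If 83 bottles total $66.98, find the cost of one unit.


Unit rate = total / quantity
= 66.98 / 83
= $0.81 per unit

$0.81 per unit


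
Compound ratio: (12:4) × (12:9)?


Compound ratio = (12×12) : (4×9)
= 144:36
GCD = 36
= 4:1

4:1


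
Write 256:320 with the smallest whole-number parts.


GCD(256, 320) = 64
256/64 : 320/64
= 4:5

4:5


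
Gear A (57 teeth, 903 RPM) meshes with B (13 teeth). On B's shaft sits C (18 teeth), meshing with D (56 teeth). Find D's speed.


Stage 1: RPM_B = RPM_A × t_A/t_B = 903 × 57/13 = 51471/13 ≈ 3959.31
B and C share a shaft → RPM_C = RPM_B
Stage 2: RPM_D = RPM_C × t_C/t_D = RPM_A × (t_A×t_C)/(t_B×t_D)
Overall ratio = (57×18)/(13×56) = 1026/728
RPM_D = 903 × 1026/728 = 926478/728
≈ 1272.63 RPM

1272.63 RPM


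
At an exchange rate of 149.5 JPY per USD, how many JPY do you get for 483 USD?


Amount × rate = 483 × 149.5
= 72208.50 JPY

72208.50 JPY


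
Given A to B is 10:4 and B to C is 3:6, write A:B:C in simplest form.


Match B: multiply A:B by 3 → 30:12
Multiply B:C by 4 → 12:24
Combined: 30:12:24
GCD = 6
= 5:2:4

5:2:4


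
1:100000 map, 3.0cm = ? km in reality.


Real distance = map distance × scale
= 3.0cm × 100000
= 300000 cm = 3000.0 m
= 3.000 km

3.000 km


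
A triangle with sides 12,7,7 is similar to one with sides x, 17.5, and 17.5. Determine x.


Scale factor = 17.5/7 = 2.5
Missing side = 12 × 2.5
= 30.0

30.0


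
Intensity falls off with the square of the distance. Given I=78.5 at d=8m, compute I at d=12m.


I₁d₁² = I₂d₂²
I₂ = I₁ × (d₁/d₂)²
= 78.5 × (8/12)²
= 78.5 × 64/144
= 5024/144
≈ 34.8889

34.8889


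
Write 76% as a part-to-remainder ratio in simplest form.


76% means 76 parts out of 100; remainder = 24
Part : remainder = 76:24
GCD = 4
= 19:6

19:6


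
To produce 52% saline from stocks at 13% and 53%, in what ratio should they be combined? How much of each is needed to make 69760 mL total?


Let x parts of 13% mix with y parts of 53%.
13x + 53y = 52(x + y)
13x + 53y = 52x + 52y
x(13 - 52) = y(52 - 53)
x/y = (53 - 52)/(52 - 13) = 1/39
Simplify: 1:39
Total parts = 40; one part = 69760/40 = 1744.00 mL
13% solution: 1×1744.00 = 1744.00 mL
53% solution: 39×1744.00 = 68016.00 mL
= ratio 1:39; 1744.00 mL and 68016.00 mL

ratio 1:39; 1744.00 mL and 68016.00 mL


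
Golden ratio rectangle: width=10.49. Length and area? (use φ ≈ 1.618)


φ = (1 + √5) / 2 ≈ 1.618
Length = width × φ = 10.49 × 1.618 = 16.97282
≈ 16.97
Area = width × length = 10.49 × 16.97282 = 178.0448818 ≈ 178.04
= Length: 16.97, Area: 178.04

Length: 16.97, Area: 178.04


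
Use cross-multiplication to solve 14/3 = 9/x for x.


Cross multiply: 14 × x = 3 × 9
14x = 27
x = 27 / 14
= 1.93

1.93


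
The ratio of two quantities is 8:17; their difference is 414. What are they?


Let A = 8k, B = 17k.
17k - 8k = 414
9k = 414 → k = 414/9 = 46
A = 8×46 = 368, B = 17×46 = 782
= A = 368, B = 782

A = 368, B = 782


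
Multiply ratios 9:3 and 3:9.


Compound ratio = (9×3) : (3×9)
= 27:27
GCD = 27
= 1:1

1:1


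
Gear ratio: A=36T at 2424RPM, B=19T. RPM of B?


Gear ratio = 36:19 = 36:19
RPM_B = RPM_A × (teeth_A / teeth_B)
= 2424 × (36/19)
= 4592.8 RPM

4592.8 RPM


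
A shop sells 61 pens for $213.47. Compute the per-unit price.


Unit rate = total / quantity
= 213.47 / 61
= $3.50 per unit

$3.50 per unit


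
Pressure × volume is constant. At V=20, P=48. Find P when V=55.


Inverse proportion: x × y = constant
k = 20 × 48 = 960
y₂ = k / 55 = 960 / 55
= 17.45

17.45


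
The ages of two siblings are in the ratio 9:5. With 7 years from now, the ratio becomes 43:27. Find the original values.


Let A = 9k, B = 5k.
(9k + 7) / (5k + 7) = 43/27
Cross-multiply: 27(9k + 7) = 43(5k + 7)
243k + 189 = 215k + 301
243k - 215k = 301 - 189
28k = 112
k = 112/28 = 4
A = 9×4 = 36, B = 5×4 = 20
= A = 36, B = 20

A = 36, B = 20


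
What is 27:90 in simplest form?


GCD(27, 90) = 9
27/9 : 90/9
= 3:10

3:10


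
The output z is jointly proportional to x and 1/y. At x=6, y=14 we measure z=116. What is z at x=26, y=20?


z = k·x/y
Solve for k using the known point: k = z·y/x = 116×14/6 = 1624/6 ≈ 270.6667
Now evaluate at x=26, y=20:
z = k × 26 / 20 = (1624 × 26) / (6 × 20) = 42224/120
≈ 351.8667

351.8667


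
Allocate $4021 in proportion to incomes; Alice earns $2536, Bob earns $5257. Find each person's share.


Total income = 2536 + 5257 = $7793
Alice: $4021 × 2536/7793 = $1308.51
Bob: $4021 × 5257/7793 = $2712.49
= Alice: $1308.51, Bob: $2712.49

Alice: $1308.51, Bob: $2712.49


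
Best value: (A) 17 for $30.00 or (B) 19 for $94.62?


Deal A: $30.00/17 = $1.7647/unit
Deal B: $94.62/19 = $4.9800/unit
A is cheaper per unit
= Deal A

Deal A


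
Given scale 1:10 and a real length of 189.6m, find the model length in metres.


Model size = real / scale
= 189.6 / 10
= 18.9600 m

18.9600 m


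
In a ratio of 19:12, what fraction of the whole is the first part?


Total parts = 19 + 12 = 31
First part: 19/31 = 19/31
= 19/31

19/31


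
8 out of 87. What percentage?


Percentage = (part / whole) × 100
= (8 / 87) × 100
≈ 9.20%

9.20%


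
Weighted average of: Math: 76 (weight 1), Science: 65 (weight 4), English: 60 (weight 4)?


Numerator = 76×1 + 65×4 + 60×4
= 76 + 260 + 240
= 576
Total weight = 9
Weighted avg = 576/9
= 64.00

64.00


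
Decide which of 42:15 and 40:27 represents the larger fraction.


42/15 = 2.8000
40/27 = 1.4815
2.8000 > 1.4815, so 42:15 is greater
= 42:15

42:15


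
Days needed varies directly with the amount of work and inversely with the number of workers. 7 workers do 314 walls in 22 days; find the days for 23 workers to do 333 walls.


Days ∝ work / workers, so d₂ = d₁ × (m₁/m₂) × (w₂/w₁)
Workers factor (inverse): 7/23 ≈ 0.3043
Work factor (direct): 333/314 ≈ 1.0605
d₂ = 22 × 7/23 × 333/314 = (22 × 7 × 333) / (23 × 314) = 51282/7222
≈ 7.10 days

7.10 days


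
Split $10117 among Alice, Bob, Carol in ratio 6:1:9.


Total parts = 6 + 1 + 9 = 16
Alice: 10117 × 6/16 = 3793.88
Bob: 10117 × 1/16 = 632.31
Carol: 10117 × 9/16 = 5690.81
= Alice: $3793.88, Bob: $632.31, Carol: $5690.81

Alice: $3793.88, Bob: $632.31, Carol: $5690.81


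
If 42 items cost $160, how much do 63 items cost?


Direct proportion: y/x = constant
k = 160/42 ≈ 3.8095
y₂ = k × 63 = 160 × 63 / 42 = 10080/42
= 240.00

240.00


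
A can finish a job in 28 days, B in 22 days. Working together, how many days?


Rate of A = 1/28 per day
Rate of B = 1/22 per day
Combined rate = 1/28 + 1/22 = 50/616 ≈ 0.0812 per day
Days = 1 / combined rate = 616/50
= 12.32 days

12.32 days


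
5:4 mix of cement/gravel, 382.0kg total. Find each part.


Total parts = 5 + 4 = 9
cement: 382.0 × 5/9 = 212.2kg
gravel: 382.0 × 4/9 = 169.8kg
= 212.2kg and 169.8kg

212.2kg and 169.8kg


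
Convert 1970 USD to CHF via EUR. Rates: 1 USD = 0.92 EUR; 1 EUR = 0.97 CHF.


Step 1: 1970 USD × 0.92 = 1812.40 EUR
Step 2: 1812.40 EUR × 0.97 = 1758.03 CHF
Implied rate USD→CHF = 0.92 × 0.97 = 0.8924
= 1758.03 CHF

1758.03 CHF


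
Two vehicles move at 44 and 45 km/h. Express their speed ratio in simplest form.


Ratio = 44:45
GCD = 1
Simplified = 44:45
Time ratio (same distance) = 45:44
Speed ratio = 44:45

44:45


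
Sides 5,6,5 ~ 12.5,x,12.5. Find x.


Scale factor = 12.5/5 = 2.5
Missing side = 6 × 2.5
= 15.0

15.0


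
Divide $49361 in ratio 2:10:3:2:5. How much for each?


Total parts = 2 + 10 + 3 + 2 + 5 = 22
Part 1: 49361 × 2/22 = 4487.36
Part 2: 49361 × 10/22 = 22436.82
Part 3: 49361 × 3/22 = 6731.05
Part 4: 49361 × 2/22 = 4487.36
Part 5: 49361 × 5/22 = 11218.41
= Part 1: $4487.36, Part 2: $22436.82, Part 3: $6731.05, Part 4: $4487.36, Part 5: $11218.41

Part 1: $4487.36, Part 2: $22436.82, Part 3: $6731.05, Part 4: $4487.36, Part 5: $11218.41


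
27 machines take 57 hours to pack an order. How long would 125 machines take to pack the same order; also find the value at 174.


Inverse proportion: x × y = constant
k = 27 × 57 = 1539
At x=125: k/125 = 12.31
At x=174: k/174 = 8.84
= 12.31 and 8.84

12.31 and 8.84


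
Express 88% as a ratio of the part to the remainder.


88% means 88 parts out of 100; remainder = 12
Part : remainder = 88:12
GCD = 4
= 22:3

22:3


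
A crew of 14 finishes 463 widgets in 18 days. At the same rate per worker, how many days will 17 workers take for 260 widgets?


Days ∝ work / workers, so d₂ = d₁ × (m₁/m₂) × (w₂/w₁)
Workers factor (inverse): 14/17 ≈ 0.8235
Work factor (direct): 260/463 ≈ 0.5616
d₂ = 18 × 14/17 × 260/463 = (18 × 14 × 260) / (17 × 463) = 65520/7871
≈ 8.32 days

8.32 days


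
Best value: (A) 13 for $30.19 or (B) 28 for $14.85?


Deal A: $30.19/13 = $2.3223/unit
Deal B: $14.85/28 = $0.5304/unit
B is cheaper per unit
= Deal B

Deal B


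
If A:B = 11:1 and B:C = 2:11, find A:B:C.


Match B: multiply A:B by 2 → 22:2
Multiply B:C by 1 → 2:11
Combined: 22:2:11
GCD = 1
= 22:2:11

22:2:11


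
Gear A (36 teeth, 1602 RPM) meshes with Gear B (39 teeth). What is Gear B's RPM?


Gear ratio = 36:39 = 12:13
RPM_B = RPM_A × (teeth_A / teeth_B)
= 1602 × (36/39)
= 1478.8 RPM

1478.8 RPM


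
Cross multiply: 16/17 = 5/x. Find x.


Cross multiply: 16 × x = 17 × 5
16x = 85
x = 85 / 16
= 5.31

5.31


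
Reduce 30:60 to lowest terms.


GCD(30, 60) = 30
30/30 : 60/30
= 1:2

1:2


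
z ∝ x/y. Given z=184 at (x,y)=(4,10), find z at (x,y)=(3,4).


z = k·x/y
Solve for k using the known point: k = z·y/x = 184×10/4 = 1840/4 = 460.0000
Now evaluate at x=3, y=4:
z = k × 3 / 4 = (1840 × 3) / (4 × 4) = 5520/16
= 345.0000

345.0000


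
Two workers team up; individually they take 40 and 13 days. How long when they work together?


Rate of A = 1/40 per day
Rate of B = 1/13 per day
Combined rate = 1/40 + 1/13 = 53/520 ≈ 0.1019 per day
Days = 1 / combined rate = 520/53
≈ 9.81 days

9.81 days


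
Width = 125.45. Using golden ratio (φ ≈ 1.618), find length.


φ = (1 + √5) / 2 ≈ 1.618
Length = width × φ = 125.45 × 1.618 = 202.9781
≈ 202.98

202.98


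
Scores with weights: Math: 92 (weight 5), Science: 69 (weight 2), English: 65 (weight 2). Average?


Numerator = 92×5 + 69×2 + 65×2
= 460 + 138 + 130
= 728
Total weight = 9
Weighted avg = 728/9
= 80.89

80.89


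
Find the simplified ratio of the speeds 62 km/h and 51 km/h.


Ratio = 62:51
GCD = 1
Simplified = 62:51
Time ratio (same distance) = 51:62
Speed ratio = 62:51

62:51


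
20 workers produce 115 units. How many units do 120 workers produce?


Direct proportion: y/x = constant
k = 115/20 = 5.7500
y₂ = k × 120 = 115 × 120 / 20 = 13800/20
= 690.00

690.00


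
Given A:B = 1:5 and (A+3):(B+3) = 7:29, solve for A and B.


Let A = 1k, B = 5k.
(1k + 3) / (5k + 3) = 7/29
Cross-multiply: 29(1k + 3) = 7(5k + 3)
29k + 87 = 35k + 21
29k - 35k = 21 - 87
-6k = -66
k = -66/-6 = 11
A = 1×11 = 11, B = 5×11 = 55
= A = 11, B = 55

A = 11, B = 55


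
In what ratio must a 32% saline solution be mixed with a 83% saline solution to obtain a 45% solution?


Let x parts of 32% mix with y parts of 83%.
32x + 83y = 45(x + y)
32x + 83y = 45x + 45y
x(32 - 45) = y(45 - 83)
x/y = (83 - 45)/(45 - 32) = 38/13
Simplify: 38:13
= 38:13

38:13


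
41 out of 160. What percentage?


Percentage = (part / whole) × 100
= (41 / 160) × 100
≈ 25.63%

25.63%


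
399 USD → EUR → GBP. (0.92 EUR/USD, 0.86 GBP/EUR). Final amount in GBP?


Step 1: 399 USD × 0.92 = 367.08 EUR
Step 2: 367.08 EUR × 0.86 = 315.69 GBP
Implied rate USD→GBP = 0.92 × 0.86 = 0.7912
= 315.69 GBP

315.69 GBP


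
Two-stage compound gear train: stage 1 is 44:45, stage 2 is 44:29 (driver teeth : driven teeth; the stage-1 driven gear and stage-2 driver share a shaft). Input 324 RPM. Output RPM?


Stage 1: RPM_B = RPM_A × t_A/t_B = 324 × 44/45 = 14256/45 = 316.80
B and C share a shaft → RPM_C = RPM_B
Stage 2: RPM_D = RPM_C × t_C/t_D = RPM_A × (t_A×t_C)/(t_B×t_D)
Overall ratio = (44×44)/(45×29) = 1936/1305
RPM_D = 324 × 1936/1305 = 627264/1305
≈ 480.66 RPM

480.66 RPM


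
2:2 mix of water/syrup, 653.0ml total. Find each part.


Total parts = 2 + 2 = 4
water: 653.0 × 2/4 = 326.5ml
syrup: 653.0 × 2/4 = 326.5ml
= 326.5ml and 326.5ml

326.5ml and 326.5ml


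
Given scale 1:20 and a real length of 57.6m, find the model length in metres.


Model size = real / scale
= 57.6 / 20
= 2.8800 m

2.8800 m


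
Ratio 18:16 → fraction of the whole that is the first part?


Total parts = 18 + 16 = 34
First part: 18/34 = 9/17
= 9/17

9/17


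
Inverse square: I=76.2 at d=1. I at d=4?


I₁d₁² = I₂d₂²
I₂ = I₁ × (d₁/d₂)²
= 76.2 × (1/4)²
= 76.2 × 1/16
= 76.2/16
= 4.7625

4.7625


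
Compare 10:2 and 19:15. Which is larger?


10/2 = 5.0000
19/15 = 1.2667
5.0000 > 1.2667, so 10:2 is greater
= 10:2

10:2


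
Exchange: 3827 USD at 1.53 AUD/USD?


Amount × rate = 3827 × 1.53
= 5855.31 AUD

5855.31 AUD


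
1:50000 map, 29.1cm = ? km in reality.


Real distance = map distance × scale
= 29.1cm × 50000
= 1455000 cm = 14550.0 m
= 14.550 km

14.550 km


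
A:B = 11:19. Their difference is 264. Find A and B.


Let A = 11k, B = 19k.
19k - 11k = 264
8k = 264 → k = 264/8 = 33
A = 11×33 = 363, B = 19×33 = 627
= A = 363, B = 627

A = 363, B = 627


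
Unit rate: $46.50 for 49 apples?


Unit rate = total / quantity
= 46.50 / 49
= $0.95 per unit

$0.95 per unit


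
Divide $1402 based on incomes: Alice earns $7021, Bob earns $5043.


Total income = 7021 + 5043 = $12064
Alice: $1402 × 7021/12064 = $815.94
Bob: $1402 × 5043/12064 = $586.06
= Alice: $815.94, Bob: $586.06

Alice: $815.94, Bob: $586.06


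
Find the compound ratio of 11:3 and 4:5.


Compound ratio = (11×4) : (3×5)
= 44:15
GCD = 1
= 44:15

44:15


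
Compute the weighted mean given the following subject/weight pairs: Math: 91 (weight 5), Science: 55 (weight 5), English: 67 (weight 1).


Numerator = 91×5 + 55×5 + 67×1
= 455 + 275 + 67
= 797
Total weight = 11
Weighted avg = 797/11
= 72.45

72.45


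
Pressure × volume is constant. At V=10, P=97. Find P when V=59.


Inverse proportion: x × y = constant
k = 10 × 97 = 970
y₂ = k / 59 = 970 / 59
= 16.44

16.44


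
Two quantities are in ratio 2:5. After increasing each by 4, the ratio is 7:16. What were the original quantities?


Let A = 2k, B = 5k.
(2k + 4) / (5k + 4) = 7/16
Cross-multiply: 16(2k + 4) = 7(5k + 4)
32k + 64 = 35k + 28
32k - 35k = 28 - 64
-3k = -36
k = -36/-3 = 12
A = 2×12 = 24, B = 5×12 = 60
= A = 24, B = 60

A = 24, B = 60


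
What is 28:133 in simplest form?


GCD(28, 133) = 7
28/7 : 133/7
= 4:19

4:19


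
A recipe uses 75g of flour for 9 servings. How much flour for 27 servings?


Direct proportion: y/x = constant
k = 75/9 ≈ 8.3333
y₂ = k × 27 = 75 × 27 / 9 = 2025/9
= 225.00

225.00


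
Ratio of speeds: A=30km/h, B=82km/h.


Ratio = 30:82
GCD = 2
Simplified = 15:41
Time ratio (same distance) = 41:15
Speed ratio = 15:41

15:41


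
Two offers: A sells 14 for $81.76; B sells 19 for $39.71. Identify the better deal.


Deal A: $81.76/14 = $5.8400/unit
Deal B: $39.71/19 = $2.0900/unit
B is cheaper per unit
= Deal B

Deal B


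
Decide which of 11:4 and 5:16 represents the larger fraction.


11/4 = 2.7500
5/16 = 0.3125
2.7500 > 0.3125, so 11:4 is greater
= 11:4

11:4


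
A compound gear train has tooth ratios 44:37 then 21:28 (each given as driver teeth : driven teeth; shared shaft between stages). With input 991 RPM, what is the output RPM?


Stage 1: RPM_B = RPM_A × t_A/t_B = 991 × 44/37 = 43604/37 ≈ 1178.49
B and C share a shaft → RPM_C = RPM_B
Stage 2: RPM_D = RPM_C × t_C/t_D = RPM_A × (t_A×t_C)/(t_B×t_D)
Overall ratio = (44×21)/(37×28) = 924/1036
RPM_D = 991 × 924/1036 = 915684/1036
≈ 883.86 RPM

883.86 RPM


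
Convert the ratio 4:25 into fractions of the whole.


Total parts = 4 + 25 = 29
First part: 4/29 = 4/29
Second part: 25/29 = 25/29
= 4/29 and 25/29

4/29 and 25/29


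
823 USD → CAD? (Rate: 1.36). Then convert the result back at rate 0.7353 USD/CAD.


Amount × rate = 823 × 1.36 = 1119.28 CAD
Round-trip: 1119.28 × 0.7353 = 823.01 USD
= 1119.28 CAD, then 823.01 USD

1119.28 CAD, then 823.01 USD


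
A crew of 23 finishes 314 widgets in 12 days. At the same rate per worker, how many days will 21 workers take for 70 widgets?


Days ∝ work / workers, so d₂ = d₁ × (m₁/m₂) × (w₂/w₁)
Workers factor (inverse): 23/21 ≈ 1.0952
Work factor (direct): 70/314 ≈ 0.2229
d₂ = 12 × 23/21 × 70/314 = (12 × 23 × 70) / (21 × 314) = 19320/6594
≈ 2.93 days

2.93 days


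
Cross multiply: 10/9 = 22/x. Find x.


Cross multiply: 10 × x = 9 × 22
10x = 198
x = 198 / 10
= 19.80

19.80


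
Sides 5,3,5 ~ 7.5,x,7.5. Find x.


Scale factor = 7.5/5 = 1.5
Missing side = 3 × 1.5
= 4.5

4.5


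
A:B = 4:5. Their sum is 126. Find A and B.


Let A = 4k, B = 5k.
4k + 5k = 126
9k = 126 → k = 126/9 = 14
A = 4×14 = 56, B = 5×14 = 70
= A = 56, B = 70

A = 56, B = 70


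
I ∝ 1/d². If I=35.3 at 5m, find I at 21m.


I₁d₁² = I₂d₂²
I₂ = I₁ × (d₁/d₂)²
= 35.3 × (5/21)²
= 35.3 × 25/441
= 882.5/441
≈ 2.0011

2.0011


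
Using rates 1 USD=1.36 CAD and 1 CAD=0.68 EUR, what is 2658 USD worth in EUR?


Step 1: 2658 USD × 1.36 = 3614.88 CAD
Step 2: 3614.88 CAD × 0.68 = 2458.12 EUR
Implied rate USD→EUR = 1.36 × 0.68 = 0.9248
= 2458.12 EUR

2458.12 EUR


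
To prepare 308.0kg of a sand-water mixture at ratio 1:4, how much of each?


Total parts = 1 + 4 = 5
sand: 308.0 × 1/5 = 61.6kg
water: 308.0 × 4/5 = 246.4kg
= 61.6kg and 246.4kg

61.6kg and 246.4kg


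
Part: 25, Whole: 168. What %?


Percentage = (part / whole) × 100
= (25 / 168) × 100
≈ 14.88%

14.88%


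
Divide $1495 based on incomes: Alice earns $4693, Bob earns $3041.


Total income = 4693 + 3041 = $7734
Alice: $1495 × 4693/7734 = $907.17
Bob: $1495 × 3041/7734 = $587.83
= Alice: $907.17, Bob: $587.83

Alice: $907.17, Bob: $587.83


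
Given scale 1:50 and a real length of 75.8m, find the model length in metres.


Model size = real / scale
= 75.8 / 50
= 1.5160 m

1.5160 m


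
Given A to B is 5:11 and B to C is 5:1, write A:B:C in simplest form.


Match B: multiply A:B by 5 → 25:55
Multiply B:C by 11 → 55:11
Combined: 25:55:11
GCD = 1
= 25:55:11

25:55:11


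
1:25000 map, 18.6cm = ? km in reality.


Real distance = map distance × scale
= 18.6cm × 25000
= 465000 cm = 4650.0 m
= 4.650 km

4.650 km


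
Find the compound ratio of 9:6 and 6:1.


Compound ratio = (9×6) : (6×1)
= 54:6
GCD = 6
= 9:1

9:1


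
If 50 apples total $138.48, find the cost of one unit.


Unit rate = total / quantity
= 138.48 / 50
= $2.77 per unit

$2.77 per unit


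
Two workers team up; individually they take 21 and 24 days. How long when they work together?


Rate of A = 1/21 per day
Rate of B = 1/24 per day
Combined rate = 1/21 + 1/24 = 45/504 ≈ 0.0893 per day
Days = 1 / combined rate = 504/45
= 11.20 days

11.20 days


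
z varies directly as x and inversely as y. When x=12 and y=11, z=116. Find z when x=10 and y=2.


z = k·x/y
Solve for k using the known point: k = z·y/x = 116×11/12 = 1276/12 ≈ 106.3333
Now evaluate at x=10, y=2:
z = k × 10 / 2 = (1276 × 10) / (12 × 2) = 12760/24
≈ 531.6667

531.6667


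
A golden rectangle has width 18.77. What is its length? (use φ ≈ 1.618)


φ = (1 + √5) / 2 ≈ 1.618
Length = width × φ = 18.77 × 1.618 = 30.36986
≈ 30.37

30.37


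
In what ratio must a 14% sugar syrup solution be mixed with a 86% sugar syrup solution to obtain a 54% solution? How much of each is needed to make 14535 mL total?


Let x parts of 14% mix with y parts of 86%.
14x + 86y = 54(x + y)
14x + 86y = 54x + 54y
x(14 - 54) = y(54 - 86)
x/y = (86 - 54)/(54 - 14) = 32/40
Simplify: 4:5
Total parts = 9; one part = 14535/9 = 1615.00 mL
14% solution: 4×1615.00 = 6460.00 mL
86% solution: 5×1615.00 = 8075.00 mL
= ratio 4:5; 6460.00 mL and 8075.00 mL

ratio 4:5; 6460.00 mL and 8075.00 mL


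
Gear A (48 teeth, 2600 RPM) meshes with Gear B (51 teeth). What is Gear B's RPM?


Gear ratio = 48:51 = 16:17
RPM_B = RPM_A × (teeth_A / teeth_B)
= 2600 × (48/51)
= 2447.1 RPM

2447.1 RPM


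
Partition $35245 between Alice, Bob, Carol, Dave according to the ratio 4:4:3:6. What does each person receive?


Total parts = 4 + 4 + 3 + 6 = 17
Alice: 35245 × 4/17 = 8292.94
Bob: 35245 × 4/17 = 8292.94
Carol: 35245 × 3/17 = 6219.71
Dave: 35245 × 6/17 = 12439.41
= Alice: $8292.94, Bob: $8292.94, Carol: $6219.71, Dave: $12439.41

Alice: $8292.94, Bob: $8292.94, Carol: $6219.71, Dave: $12439.41


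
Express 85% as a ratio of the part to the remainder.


85% means 85 parts out of 100; remainder = 15
Part : remainder = 85:15
GCD = 5
= 17:3

17:3


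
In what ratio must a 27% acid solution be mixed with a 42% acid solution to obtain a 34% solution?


Let x parts of 27% mix with y parts of 42%.
27x + 42y = 34(x + y)
27x + 42y = 34x + 34y
x(27 - 34) = y(34 - 42)
x/y = (42 - 34)/(34 - 27) = 8/7
Simplify: 8:7
= 8:7

8:7


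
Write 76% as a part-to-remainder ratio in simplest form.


76% means 76 parts out of 100; remainder = 24
Part : remainder = 76:24
GCD = 4
= 19:6

19:6


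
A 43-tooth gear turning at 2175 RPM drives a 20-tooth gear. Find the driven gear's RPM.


Gear ratio = 43:20 = 43:20
RPM_B = RPM_A × (teeth_A / teeth_B)
= 2175 × (43/20)
= 4676.3 RPM

4676.3 RPM


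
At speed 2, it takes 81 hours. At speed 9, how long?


Inverse proportion: x × y = constant
k = 2 × 81 = 162
y₂ = k / 9 = 162 / 9
= 18.00

18.00


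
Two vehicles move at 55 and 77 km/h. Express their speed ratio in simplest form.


Ratio = 55:77
GCD = 11
Simplified = 5:7
Time ratio (same distance) = 7:5
Speed ratio = 5:7

5:7


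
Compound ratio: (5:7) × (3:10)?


Compound ratio = (5×3) : (7×10)
= 15:70
GCD = 5
= 3:14

3:14


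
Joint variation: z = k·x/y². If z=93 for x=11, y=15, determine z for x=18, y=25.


z = k·x/y²
Solve for k using the known point: k = z·y²/x = 93×225/11 = 20925/11 ≈ 1902.2727
Now evaluate at x=18, y=25:
z = k × 18 / 625 = (20925 × 18) / (11 × 625) = 376650/6875
≈ 54.7855

54.7855


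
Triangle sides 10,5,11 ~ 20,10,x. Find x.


Scale factor = 20/10 = 2
Missing side = 11 × 2
= 22.0

22.0


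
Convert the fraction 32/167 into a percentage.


Percentage = (part / whole) × 100
= (32 / 167) × 100
≈ 19.16%

19.16%


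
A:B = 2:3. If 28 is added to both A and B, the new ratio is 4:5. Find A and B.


Let A = 2k, B = 3k.
(2k + 28) / (3k + 28) = 4/5
Cross-multiply: 5(2k + 28) = 4(3k + 28)
10k + 140 = 12k + 112
10k - 12k = 112 - 140
-2k = -28
k = -28/-2 = 14
A = 2×14 = 28, B = 3×14 = 42
= A = 28, B = 42

A = 28, B = 42


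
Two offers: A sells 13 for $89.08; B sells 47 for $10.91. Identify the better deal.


Deal A: $89.08/13 = $6.8523/unit
Deal B: $10.91/47 = $0.2321/unit
B is cheaper per unit
= Deal B

Deal B


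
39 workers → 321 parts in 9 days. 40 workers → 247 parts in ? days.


Days ∝ work / workers, so d₂ = d₁ × (m₁/m₂) × (w₂/w₁)
Workers factor (inverse): 39/40 = 0.9750
Work factor (direct): 247/321 ≈ 0.7695
d₂ = 9 × 39/40 × 247/321 = (9 × 39 × 247) / (40 × 321) = 86697/12840
≈ 6.75 days

6.75 days


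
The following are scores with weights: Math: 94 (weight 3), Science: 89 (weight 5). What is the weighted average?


Numerator = 94×3 + 89×5
= 282 + 445
= 727
Total weight = 8
Weighted avg = 727/8
= 90.88

90.88


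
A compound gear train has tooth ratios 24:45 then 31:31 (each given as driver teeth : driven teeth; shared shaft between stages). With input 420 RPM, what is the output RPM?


Stage 1: RPM_B = RPM_A × t_A/t_B = 420 × 24/45 = 10080/45 = 224.00
B and C share a shaft → RPM_C = RPM_B
Stage 2: RPM_D = RPM_C × t_C/t_D = RPM_A × (t_A×t_C)/(t_B×t_D)
Overall ratio = (24×31)/(45×31) = 744/1395
RPM_D = 420 × 744/1395 = 312480/1395
= 224.00 RPM

224.00 RPM


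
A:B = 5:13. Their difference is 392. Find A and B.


Let A = 5k, B = 13k.
13k - 5k = 392
8k = 392 → k = 392/8 = 49
A = 5×49 = 245, B = 13×49 = 637
= A = 245, B = 637

A = 245, B = 637


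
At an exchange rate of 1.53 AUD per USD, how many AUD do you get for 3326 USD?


Amount × rate = 3326 × 1.53
= 5088.78 AUD

5088.78 AUD


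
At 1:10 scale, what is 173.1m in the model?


Model size = real / scale
= 173.1 / 10
= 17.3100 m

17.3100 m


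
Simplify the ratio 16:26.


GCD(16, 26) = 2
16/2 : 26/2
= 8:13

8:13


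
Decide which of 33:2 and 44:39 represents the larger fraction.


33/2 = 16.5000
44/39 = 1.1282
16.5000 > 1.1282, so 33:2 is greater
= 33:2

33:2


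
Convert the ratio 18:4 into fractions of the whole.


Total parts = 18 + 4 = 22
First part: 18/22 = 9/11
Second part: 4/22 = 2/11
= 9/11 and 2/11

9/11 and 2/11


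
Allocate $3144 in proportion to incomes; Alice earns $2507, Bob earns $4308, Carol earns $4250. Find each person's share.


Total income = 2507 + 4308 + 4250 = $11065
Alice: $3144 × 2507/11065 = $712.34
Bob: $3144 × 4308/11065 = $1224.07
Carol: $3144 × 4250/11065 = $1207.59
= Alice: $712.34, Bob: $1224.07, Carol: $1207.59

Alice: $712.34, Bob: $1224.07, Carol: $1207.59


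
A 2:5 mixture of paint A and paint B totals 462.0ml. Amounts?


Total parts = 2 + 5 = 7
paint A: 462.0 × 2/7 = 132.0ml
paint B: 462.0 × 5/7 = 330.0ml
= 132.0ml and 330.0ml

132.0ml and 330.0ml


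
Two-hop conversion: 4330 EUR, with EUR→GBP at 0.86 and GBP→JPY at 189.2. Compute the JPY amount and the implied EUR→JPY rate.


Step 1: 4330 EUR × 0.86 = 3723.80 GBP
Step 2: 3723.80 GBP × 189.2 = 704542.96 JPY
Implied rate EUR→JPY = 0.86 × 189.2 = 162.7120
= 704542.96 JPY; implied rate 162.7120 JPY/EUR

704542.96 JPY; implied rate 162.7120 JPY/EUR


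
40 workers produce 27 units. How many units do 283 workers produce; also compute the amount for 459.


Direct proportion: y/x = constant
k = 27/40 = 0.6750
y at x=283: k × 283 = 27 × 283 / 40 = 7641/40 ≈ 191.03
y at x=459: k × 459 = 27 × 459 / 40 = 12393/40 ≈ 309.83
= 191.03 and 309.83

191.03 and 309.83


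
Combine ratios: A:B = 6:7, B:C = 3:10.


Match B: multiply A:B by 3 → 18:21
Multiply B:C by 7 → 21:70
Combined: 18:21:70
GCD = 1
= 18:21:70

18:21:70


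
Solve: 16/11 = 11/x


Cross multiply: 16 × x = 11 × 11
16x = 121
x = 121 / 16
= 7.56

7.56


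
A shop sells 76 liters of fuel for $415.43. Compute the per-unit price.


Unit rate = total / quantity
= 415.43 / 76
= $5.47 per unit

$5.47 per unit


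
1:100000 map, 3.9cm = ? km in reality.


Real distance = map distance × scale
= 3.9cm × 100000
= 390000 cm = 3900.0 m
= 3.900 km

3.900 km


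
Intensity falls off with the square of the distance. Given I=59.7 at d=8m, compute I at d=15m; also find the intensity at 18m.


I₁d₁² = I₂d₂²
I at 15m = 59.7 × (8/15)² = 59.7 × 64/225 = 3820.8/225 ≈ 16.9813
I at 18m = 59.7 × (8/18)² = 59.7 × 64/324 = 3820.8/324 ≈ 11.7926
= 16.9813 and 11.7926

16.9813 and 11.7926


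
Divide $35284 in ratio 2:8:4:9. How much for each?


Total parts = 2 + 8 + 4 + 9 = 23
Part 1: 35284 × 2/23 = 3068.17
Part 2: 35284 × 8/23 = 12272.70
Part 3: 35284 × 4/23 = 6136.35
Part 4: 35284 × 9/23 = 13806.78
= Part 1: $3068.17, Part 2: $12272.70, Part 3: $6136.35, Part 4: $13806.78

Part 1: $3068.17, Part 2: $12272.70, Part 3: $6136.35, Part 4: $13806.78


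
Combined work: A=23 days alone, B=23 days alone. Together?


Rate of A = 1/23 per day
Rate of B = 1/23 per day
Combined rate = 1/23 + 1/23 = 46/529 ≈ 0.0870 per day
Days = 1 / combined rate = 529/46
= 11.50 days

11.50 days


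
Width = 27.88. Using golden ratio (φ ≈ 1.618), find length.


φ = (1 + √5) / 2 ≈ 1.618
Length = width × φ = 27.88 × 1.618 = 45.10984
≈ 45.11

45.11


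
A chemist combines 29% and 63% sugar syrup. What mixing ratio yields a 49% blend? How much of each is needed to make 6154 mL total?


Let x parts of 29% mix with y parts of 63%.
29x + 63y = 49(x + y)
29x + 63y = 49x + 49y
x(29 - 49) = y(49 - 63)
x/y = (63 - 49)/(49 - 29) = 14/20
Simplify: 7:10
Total parts = 17; one part = 6154/17 = 362.00 mL
29% solution: 7×362.00 = 2534.00 mL
63% solution: 10×362.00 = 3620.00 mL
= ratio 7:10; 2534.00 mL and 3620.00 mL

ratio 7:10; 2534.00 mL and 3620.00 mL


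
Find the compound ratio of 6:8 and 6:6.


Compound ratio = (6×6) : (8×6)
= 36:48
GCD = 12
= 3:4

3:4


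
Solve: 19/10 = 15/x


Cross multiply: 19 × x = 10 × 15
19x = 150
x = 150 / 19
= 7.89

7.89


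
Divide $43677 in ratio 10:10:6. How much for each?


Total parts = 10 + 10 + 6 = 26
Part 1: 43677 × 10/26 = 16798.85
Part 2: 43677 × 10/26 = 16798.85
Part 3: 43677 × 6/26 = 10079.31
= Part 1: $16798.85, Part 2: $16798.85, Part 3: $10079.31

Part 1: $16798.85, Part 2: $16798.85, Part 3: $10079.31


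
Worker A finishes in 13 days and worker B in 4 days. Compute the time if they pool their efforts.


Rate of A = 1/13 per day
Rate of B = 1/4 per day
Combined rate = 1/13 + 1/4 = 17/52 ≈ 0.3269 per day
Days = 1 / combined rate = 52/17
≈ 3.06 days

3.06 days


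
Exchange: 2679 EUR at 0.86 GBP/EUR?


Amount × rate = 2679 × 0.86
= 2303.94 GBP

2303.94 GBP


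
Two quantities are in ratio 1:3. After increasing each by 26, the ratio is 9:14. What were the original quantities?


Let A = 1k, B = 3k.
(1k + 26) / (3k + 26) = 9/14
Cross-multiply: 14(1k + 26) = 9(3k + 26)
14k + 364 = 27k + 234
14k - 27k = 234 - 364
-13k = -130
k = -130/-13 = 10
A = 1×10 = 10, B = 3×10 = 30
= A = 10, B = 30

A = 10, B = 30


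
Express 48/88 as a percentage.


Percentage = (part / whole) × 100
= (48 / 88) × 100
≈ 54.55%

54.55%


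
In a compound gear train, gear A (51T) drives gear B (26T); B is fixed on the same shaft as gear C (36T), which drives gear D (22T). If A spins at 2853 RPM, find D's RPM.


Stage 1: RPM_B = RPM_A × t_A/t_B = 2853 × 51/26 = 145503/26 ≈ 5596.27
B and C share a shaft → RPM_C = RPM_B
Stage 2: RPM_D = RPM_C × t_C/t_D = RPM_A × (t_A×t_C)/(t_B×t_D)
Overall ratio = (51×36)/(26×22) = 1836/572
RPM_D = 2853 × 1836/572 = 5238108/572
≈ 9157.53 RPM

9157.53 RPM


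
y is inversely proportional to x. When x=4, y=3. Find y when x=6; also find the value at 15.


Inverse proportion: x × y = constant
k = 4 × 3 = 12
At x=6: k/6 = 2.00
At x=15: k/15 = 0.80
= 2.00 and 0.80

2.00 and 0.80


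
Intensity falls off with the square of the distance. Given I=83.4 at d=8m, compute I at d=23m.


I₁d₁² = I₂d₂²
I₂ = I₁ × (d₁/d₂)²
= 83.4 × (8/23)²
= 83.4 × 64/529
= 5337.6/529
≈ 10.0900

10.0900


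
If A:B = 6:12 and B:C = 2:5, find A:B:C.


Match B: multiply A:B by 2 → 12:24
Multiply B:C by 12 → 24:60
Combined: 12:24:60
GCD = 12
= 1:2:5

1:2:5


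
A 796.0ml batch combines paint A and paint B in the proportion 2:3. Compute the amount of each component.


Total parts = 2 + 3 = 5
paint A: 796.0 × 2/5 = 318.4ml
paint B: 796.0 × 3/5 = 477.6ml
= 318.4ml and 477.6ml

318.4ml and 477.6ml


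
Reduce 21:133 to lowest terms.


GCD(21, 133) = 7
21/7 : 133/7
= 3:19

3:19


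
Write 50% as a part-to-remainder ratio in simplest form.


50% means 50 parts out of 100; remainder = 50
Part : remainder = 50:50
GCD = 50
= 1:1

1:1


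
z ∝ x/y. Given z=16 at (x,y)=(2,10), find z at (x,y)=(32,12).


z = k·x/y
Solve for k using the known point: k = z·y/x = 16×10/2 = 160/2 = 80.0000
Now evaluate at x=32, y=12:
z = k × 32 / 12 = (160 × 32) / (2 × 12) = 5120/24
≈ 213.3333

213.3333


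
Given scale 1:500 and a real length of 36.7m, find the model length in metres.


Model size = real / scale
= 36.7 / 500
= 0.0734 m

0.0734 m


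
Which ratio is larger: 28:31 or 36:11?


28/31 = 0.9032
36/11 = 3.2727
0.9032 < 3.2727, so 28:31 is less
= 36:11

36:11


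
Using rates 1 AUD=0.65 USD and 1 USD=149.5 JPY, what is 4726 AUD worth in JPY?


Step 1: 4726 AUD × 0.65 = 3071.90 USD
Step 2: 3071.90 USD × 149.5 = 459249.05 JPY
Implied rate AUD→JPY = 0.65 × 149.5 = 97.1750
= 459249.05 JPY

459249.05 JPY


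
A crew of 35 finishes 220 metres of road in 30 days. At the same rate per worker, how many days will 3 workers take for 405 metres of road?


Days ∝ work / workers, so d₂ = d₁ × (m₁/m₂) × (w₂/w₁)
Workers factor (inverse): 35/3 ≈ 11.6667
Work factor (direct): 405/220 ≈ 1.8409
d₂ = 30 × 35/3 × 405/220 = (30 × 35 × 405) / (3 × 220) = 425250/660
≈ 644.32 days

644.32 days


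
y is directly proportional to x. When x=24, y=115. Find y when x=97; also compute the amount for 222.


Direct proportion: y/x = constant
k = 115/24 ≈ 4.7917
y at x=97: k × 97 = 115 × 97 / 24 = 11155/24 ≈ 464.79
y at x=222: k × 222 = 115 × 222 / 24 = 25530/24 = 1063.75
= 464.79 and 1063.75

464.79 and 1063.75


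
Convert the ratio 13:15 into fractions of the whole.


Total parts = 13 + 15 = 28
First part: 13/28 = 13/28
Second part: 15/28 = 15/28
= 13/28 and 15/28

13/28 and 15/28


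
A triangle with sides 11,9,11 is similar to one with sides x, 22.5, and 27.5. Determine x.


Scale factor = 22.5/9 = 2.5
Missing side = 11 × 2.5
= 27.5

27.5


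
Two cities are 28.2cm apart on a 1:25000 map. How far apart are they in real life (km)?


Real distance = map distance × scale
= 28.2cm × 25000
= 705000 cm = 7050.0 m
= 7.050 km

7.050 km


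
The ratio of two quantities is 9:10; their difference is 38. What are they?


Let A = 9k, B = 10k.
10k - 9k = 38
1k = 38 → k = 38/1 = 38
A = 9×38 = 342, B = 10×38 = 380
= A = 342, B = 380

A = 342, B = 380


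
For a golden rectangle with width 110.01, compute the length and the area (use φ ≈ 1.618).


φ = (1 + √5) / 2 ≈ 1.618
Length = width × φ = 110.01 × 1.618 = 177.99618
≈ 178.00
Area = width × length = 110.01 × 177.99618 = 19581.3597618 ≈ 19581.36
= Length: 178.00, Area: 19581.36

Length: 178.00, Area: 19581.36


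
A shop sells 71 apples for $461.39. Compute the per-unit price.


Unit rate = total / quantity
= 461.39 / 71
= $6.50 per unit

$6.50 per unit


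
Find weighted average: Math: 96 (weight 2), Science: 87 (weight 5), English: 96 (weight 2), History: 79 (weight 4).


Numerator = 96×2 + 87×5 + 96×2 + 79×4
= 192 + 435 + 192 + 316
= 1135
Total weight = 13
Weighted avg = 1135/13
= 87.31

87.31


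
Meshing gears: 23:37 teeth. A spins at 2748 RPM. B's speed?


Gear ratio = 23:37 = 23:37
RPM_B = RPM_A × (teeth_A / teeth_B)
= 2748 × (23/37)
= 1708.2 RPM

1708.2 RPM


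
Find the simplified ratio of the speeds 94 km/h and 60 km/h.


Ratio = 94:60
GCD = 2
Simplified = 47:30
Time ratio (same distance) = 30:47
Speed ratio = 47:30

47:30


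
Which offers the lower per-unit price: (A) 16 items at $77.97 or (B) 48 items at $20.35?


Deal A: $77.97/16 = $4.8731/unit
Deal B: $20.35/48 = $0.4240/unit
B is cheaper per unit
= Deal B

Deal B


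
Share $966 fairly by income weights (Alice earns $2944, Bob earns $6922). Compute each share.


Total income = 2944 + 6922 = $9866
Alice: $966 × 2944/9866 = $288.25
Bob: $966 × 6922/9866 = $677.75
= Alice: $288.25, Bob: $677.75

Alice: $288.25, Bob: $677.75


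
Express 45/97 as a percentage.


Percentage = (part / whole) × 100
= (45 / 97) × 100
≈ 46.39%

46.39%


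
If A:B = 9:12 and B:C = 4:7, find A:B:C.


Match B: multiply A:B by 4 → 36:48
Multiply B:C by 12 → 48:84
Combined: 36:48:84
GCD = 12
= 3:4:7

3:4:7


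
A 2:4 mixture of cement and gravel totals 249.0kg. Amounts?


Total parts = 2 + 4 = 6
cement: 249.0 × 2/6 = 83.0kg
gravel: 249.0 × 4/6 = 166.0kg
= 83.0kg and 166.0kg

83.0kg and 166.0kg


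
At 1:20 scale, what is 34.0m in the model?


Model size = real / scale
= 34.0 / 20
= 1.7000 m

1.7000 m


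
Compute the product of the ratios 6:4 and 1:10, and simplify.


Compound ratio = (6×1) : (4×10)
= 6:40
GCD = 2
= 3:20

3:20


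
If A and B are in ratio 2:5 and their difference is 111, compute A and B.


Let A = 2k, B = 5k.
5k - 2k = 111
3k = 111 → k = 111/3 = 37
A = 2×37 = 74, B = 5×37 = 185
= A = 74, B = 185

A = 74, B = 185


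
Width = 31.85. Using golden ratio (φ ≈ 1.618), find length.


φ = (1 + √5) / 2 ≈ 1.618
Length = width × φ = 31.85 × 1.618 = 51.5333
≈ 51.53

51.53
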